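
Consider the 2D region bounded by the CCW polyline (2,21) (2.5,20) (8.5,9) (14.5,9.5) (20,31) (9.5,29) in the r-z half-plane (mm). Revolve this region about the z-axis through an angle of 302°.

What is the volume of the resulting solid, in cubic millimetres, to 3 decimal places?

Volume = 14213.186 mm³

Profile (r,z), 6 vertices: (2,21) (2.5,20) (8.5,9) (14.5,9.5) (20,31) (9.5,29)
edge 0: (2,21)→(2.5,20)  cross = 2·20 − 2.5·21 = -12.5000; (r_i+r_j)·cross = 4.5·-12.5000 = -56.2500
edge 1: (2.5,20)→(8.5,9)  cross = 2.5·9 − 8.5·20 = -147.5000; (r_i+r_j)·cross = 11·-147.5000 = -1622.5000
edge 2: (8.5,9)→(14.5,9.5)  cross = 8.5·9.5 − 14.5·9 = -49.7500; (r_i+r_j)·cross = 23·-49.7500 = -1144.2500
edge 3: (14.5,9.5)→(20,31)  cross = 14.5·31 − 20·9.5 = 259.5000; (r_i+r_j)·cross = 34.5·259.5000 = 8952.7500
edge 4: (20,31)→(9.5,29)  cross = 20·29 − 9.5·31 = 285.5000; (r_i+r_j)·cross = 29.5·285.5000 = 8422.2500
edge 5: (9.5,29)→(2,21)  cross = 9.5·21 − 2·29 = 141.5000; (r_i+r_j)·cross = 11.5·141.5000 = 1627.2500
Σcross = 476.7500 → A = |Σcross|/2 = 238.3750 mm²
Σ(r_i+r_j)·cross = 16179.2500 → first moment M = |Σ|/6 = 2696.5417
R_c = M/A = 2696.5417/238.3750 = 11.3122 mm
θ = 302° = 5.270894 rad
V = θ·R_c·A = 5.270894·11.3122·238.3750 = 14213.186 mm³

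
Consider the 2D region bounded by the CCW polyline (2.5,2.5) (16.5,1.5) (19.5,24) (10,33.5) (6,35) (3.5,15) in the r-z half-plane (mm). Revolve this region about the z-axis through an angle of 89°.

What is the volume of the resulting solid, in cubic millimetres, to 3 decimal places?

Profile (r,z), 6 vertices: (2.5,2.5) (16.5,1.5) (19.5,24) (10,33.5) (6,35) (3.5,15)
edge 0: (2.5,2.5)→(16.5,1.5)  cross = 2.5·1.5 − 16.5·2.5 = -37.5000; (r_i+r_j)·cross = 19·-37.5000 = -712.5000
edge 1: (16.5,1.5)→(19.5,24)  cross = 16.5·24 − 19.5·1.5 = 366.7500; (r_i+r_j)·cross = 36·366.7500 = 13203.0000
edge 2: (19.5,24)→(10,33.5)  cross = 19.5·33.5 − 10·24 = 413.2500; (r_i+r_j)·cross = 29.5·413.2500 = 12190.8750
edge 3: (10,33.5)→(6,35)  cross = 10·35 − 6·33.5 = 149.0000; (r_i+r_j)·cross = 16·149.0000 = 2384.0000
edge 4: (6,35)→(3.5,15)  cross = 6·15 − 3.5·35 = -32.5000; (r_i+r_j)·cross = 9.5·-32.5000 = -308.7500
edge 5: (3.5,15)→(2.5,2.5)  cross = 3.5·2.5 − 2.5·15 = -28.7500; (r_i+r_j)·cross = 6·-28.7500 = -172.5000
Σcross = 830.2500 → A = |Σcross|/2 = 415.1250 mm²
Σ(r_i+r_j)·cross = 26584.1250 → first moment M = |Σ|/6 = 4430.6875
R_c = M/A = 4430.6875/415.1250 = 10.6731 mm
θ = 89° = 1.553343 rad
V = θ·R_c·A = 1.553343·10.6731·415.1250 = 6882.378 mm³

Volume = 6882.378 mm³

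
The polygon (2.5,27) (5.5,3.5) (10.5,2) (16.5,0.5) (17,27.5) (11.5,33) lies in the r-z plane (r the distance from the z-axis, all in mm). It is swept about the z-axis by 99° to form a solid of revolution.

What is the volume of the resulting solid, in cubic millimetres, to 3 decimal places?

Volume = 6567.081 mm³

Profile (r,z), 6 vertices: (2.5,27) (5.5,3.5) (10.5,2) (16.5,0.5) (17,27.5) (11.5,33)
edge 0: (2.5,27)→(5.5,3.5)  cross = 2.5·3.5 − 5.5·27 = -139.7500; (r_i+r_j)·cross = 8·-139.7500 = -1118.0000
edge 1: (5.5,3.5)→(10.5,2)  cross = 5.5·2 − 10.5·3.5 = -25.7500; (r_i+r_j)·cross = 16·-25.7500 = -412.0000
edge 2: (10.5,2)→(16.5,0.5)  cross = 10.5·0.5 − 16.5·2 = -27.7500; (r_i+r_j)·cross = 27·-27.7500 = -749.2500
edge 3: (16.5,0.5)→(17,27.5)  cross = 16.5·27.5 − 17·0.5 = 445.2500; (r_i+r_j)·cross = 33.5·445.2500 = 14915.8750
edge 4: (17,27.5)→(11.5,33)  cross = 17·33 − 11.5·27.5 = 244.7500; (r_i+r_j)·cross = 28.5·244.7500 = 6975.3750
edge 5: (11.5,33)→(2.5,27)  cross = 11.5·27 − 2.5·33 = 228.0000; (r_i+r_j)·cross = 14·228.0000 = 3192.0000
Σcross = 724.7500 → A = |Σcross|/2 = 362.3750 mm²
Σ(r_i+r_j)·cross = 22804.0000 → first moment M = |Σ|/6 = 3800.6667
R_c = M/A = 3800.6667/362.3750 = 10.4882 mm
θ = 99° = 1.727876 rad
V = θ·R_c·A = 1.727876·10.4882·362.3750 = 6567.081 mm³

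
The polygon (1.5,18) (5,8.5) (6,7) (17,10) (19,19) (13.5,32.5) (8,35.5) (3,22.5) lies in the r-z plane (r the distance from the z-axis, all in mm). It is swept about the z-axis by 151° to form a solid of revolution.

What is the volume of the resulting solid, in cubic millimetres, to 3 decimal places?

Profile (r,z), 8 vertices: (1.5,18) (5,8.5) (6,7) (17,10) (19,19) (13.5,32.5) (8,35.5) (3,22.5)
edge 0: (1.5,18)→(5,8.5)  cross = 1.5·8.5 − 5·18 = -77.2500; (r_i+r_j)·cross = 6.5·-77.2500 = -502.1250
edge 1: (5,8.5)→(6,7)  cross = 5·7 − 6·8.5 = -16.0000; (r_i+r_j)·cross = 11·-16.0000 = -176.0000
edge 2: (6,7)→(17,10)  cross = 6·10 − 17·7 = -59.0000; (r_i+r_j)·cross = 23·-59.0000 = -1357.0000
edge 3: (17,10)→(19,19)  cross = 17·19 − 19·10 = 133.0000; (r_i+r_j)·cross = 36·133.0000 = 4788.0000
edge 4: (19,19)→(13.5,32.5)  cross = 19·32.5 − 13.5·19 = 361.0000; (r_i+r_j)·cross = 32.5·361.0000 = 11732.5000
edge 5: (13.5,32.5)→(8,35.5)  cross = 13.5·35.5 − 8·32.5 = 219.2500; (r_i+r_j)·cross = 21.5·219.2500 = 4713.8750
edge 6: (8,35.5)→(3,22.5)  cross = 8·22.5 − 3·35.5 = 73.5000; (r_i+r_j)·cross = 11·73.5000 = 808.5000
edge 7: (3,22.5)→(1.5,18)  cross = 3·18 − 1.5·22.5 = 20.2500; (r_i+r_j)·cross = 4.5·20.2500 = 91.1250
Σcross = 654.7500 → A = |Σcross|/2 = 327.3750 mm²
Σ(r_i+r_j)·cross = 20098.8750 → first moment M = |Σ|/6 = 3349.8125
R_c = M/A = 3349.8125/327.3750 = 10.2323 mm
θ = 151° = 2.635447 rad
V = θ·R_c·A = 2.635447·10.2323·327.3750 = 8828.254 mm³

Volume = 8828.254 mm³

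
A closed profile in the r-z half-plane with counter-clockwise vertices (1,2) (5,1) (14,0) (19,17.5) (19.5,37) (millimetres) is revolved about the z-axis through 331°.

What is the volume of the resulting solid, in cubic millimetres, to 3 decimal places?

Volume = 20925.762 mm³

Profile (r,z), 5 vertices: (1,2) (5,1) (14,0) (19,17.5) (19.5,37)
edge 0: (1,2)→(5,1)  cross = 1·1 − 5·2 = -9.0000; (r_i+r_j)·cross = 6·-9.0000 = -54.0000
edge 1: (5,1)→(14,0)  cross = 5·0 − 14·1 = -14.0000; (r_i+r_j)·cross = 19·-14.0000 = -266.0000
edge 2: (14,0)→(19,17.5)  cross = 14·17.5 − 19·0 = 245.0000; (r_i+r_j)·cross = 33·245.0000 = 8085.0000
edge 3: (19,17.5)→(19.5,37)  cross = 19·37 − 19.5·17.5 = 361.7500; (r_i+r_j)·cross = 38.5·361.7500 = 13927.3750
edge 4: (19.5,37)→(1,2)  cross = 19.5·2 − 1·37 = 2.0000; (r_i+r_j)·cross = 20.5·2.0000 = 41.0000
Σcross = 585.7500 → A = |Σcross|/2 = 292.8750 mm²
Σ(r_i+r_j)·cross = 21733.3750 → first moment M = |Σ|/6 = 3622.2292
R_c = M/A = 3622.2292/292.8750 = 12.3678 mm
θ = 331° = 5.777040 rad
V = θ·R_c·A = 5.777040·12.3678·292.8750 = 20925.762 mm³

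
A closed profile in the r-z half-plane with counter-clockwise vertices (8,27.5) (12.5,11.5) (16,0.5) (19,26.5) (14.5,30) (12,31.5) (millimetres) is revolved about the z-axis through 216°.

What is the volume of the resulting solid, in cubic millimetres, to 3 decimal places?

Profile (r,z), 6 vertices: (8,27.5) (12.5,11.5) (16,0.5) (19,26.5) (14.5,30) (12,31.5)
edge 0: (8,27.5)→(12.5,11.5)  cross = 8·11.5 − 12.5·27.5 = -251.7500; (r_i+r_j)·cross = 20.5·-251.7500 = -5160.8750
edge 1: (12.5,11.5)→(16,0.5)  cross = 12.5·0.5 − 16·11.5 = -177.7500; (r_i+r_j)·cross = 28.5·-177.7500 = -5065.8750
edge 2: (16,0.5)→(19,26.5)  cross = 16·26.5 − 19·0.5 = 414.5000; (r_i+r_j)·cross = 35·414.5000 = 14507.5000
edge 3: (19,26.5)→(14.5,30)  cross = 19·30 − 14.5·26.5 = 185.7500; (r_i+r_j)·cross = 33.5·185.7500 = 6222.6250
edge 4: (14.5,30)→(12,31.5)  cross = 14.5·31.5 − 12·30 = 96.7500; (r_i+r_j)·cross = 26.5·96.7500 = 2563.8750
edge 5: (12,31.5)→(8,27.5)  cross = 12·27.5 − 8·31.5 = 78.0000; (r_i+r_j)·cross = 20·78.0000 = 1560.0000
Σcross = 345.5000 → A = |Σcross|/2 = 172.7500 mm²
Σ(r_i+r_j)·cross = 14627.2500 → first moment M = |Σ|/6 = 2437.8750
R_c = M/A = 2437.8750/172.7500 = 14.1122 mm
θ = 216° = 3.769911 rad
V = θ·R_c·A = 3.769911·14.1122·172.7500 = 9190.572 mm³

Volume = 9190.572 mm³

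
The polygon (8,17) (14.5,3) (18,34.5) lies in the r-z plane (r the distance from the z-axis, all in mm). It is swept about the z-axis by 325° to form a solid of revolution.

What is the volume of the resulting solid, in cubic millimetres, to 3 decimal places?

Volume = 9715.621 mm³

Profile (r,z), 3 vertices: (8,17) (14.5,3) (18,34.5)
edge 0: (8,17)→(14.5,3)  cross = 8·3 − 14.5·17 = -222.5000; (r_i+r_j)·cross = 22.5·-222.5000 = -5006.2500
edge 1: (14.5,3)→(18,34.5)  cross = 14.5·34.5 − 18·3 = 446.2500; (r_i+r_j)·cross = 32.5·446.2500 = 14503.1250
edge 2: (18,34.5)→(8,17)  cross = 18·17 − 8·34.5 = 30.0000; (r_i+r_j)·cross = 26·30.0000 = 780.0000
Σcross = 253.7500 → A = |Σcross|/2 = 126.8750 mm²
Σ(r_i+r_j)·cross = 10276.8750 → first moment M = |Σ|/6 = 1712.8125
R_c = M/A = 1712.8125/126.8750 = 13.5000 mm
θ = 325° = 5.672320 rad
V = θ·R_c·A = 5.672320·13.5000·126.8750 = 9715.621 mm³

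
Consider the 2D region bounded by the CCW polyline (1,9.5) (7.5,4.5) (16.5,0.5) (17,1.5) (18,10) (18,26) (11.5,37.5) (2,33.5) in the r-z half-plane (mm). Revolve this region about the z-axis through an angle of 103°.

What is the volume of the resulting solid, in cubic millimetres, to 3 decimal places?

Volume = 8657.334 mm³

Profile (r,z), 8 vertices: (1,9.5) (7.5,4.5) (16.5,0.5) (17,1.5) (18,10) (18,26) (11.5,37.5) (2,33.5)
edge 0: (1,9.5)→(7.5,4.5)  cross = 1·4.5 − 7.5·9.5 = -66.7500; (r_i+r_j)·cross = 8.5·-66.7500 = -567.3750
edge 1: (7.5,4.5)→(16.5,0.5)  cross = 7.5·0.5 − 16.5·4.5 = -70.5000; (r_i+r_j)·cross = 24·-70.5000 = -1692.0000
edge 2: (16.5,0.5)→(17,1.5)  cross = 16.5·1.5 − 17·0.5 = 16.2500; (r_i+r_j)·cross = 33.5·16.2500 = 544.3750
edge 3: (17,1.5)→(18,10)  cross = 17·10 − 18·1.5 = 143.0000; (r_i+r_j)·cross = 35·143.0000 = 5005.0000
edge 4: (18,10)→(18,26)  cross = 18·26 − 18·10 = 288.0000; (r_i+r_j)·cross = 36·288.0000 = 10368.0000
edge 5: (18,26)→(11.5,37.5)  cross = 18·37.5 − 11.5·26 = 376.0000; (r_i+r_j)·cross = 29.5·376.0000 = 11092.0000
edge 6: (11.5,37.5)→(2,33.5)  cross = 11.5·33.5 − 2·37.5 = 310.2500; (r_i+r_j)·cross = 13.5·310.2500 = 4188.3750
edge 7: (2,33.5)→(1,9.5)  cross = 2·9.5 − 1·33.5 = -14.5000; (r_i+r_j)·cross = 3·-14.5000 = -43.5000
Σcross = 981.7500 → A = |Σcross|/2 = 490.8750 mm²
Σ(r_i+r_j)·cross = 28894.8750 → first moment M = |Σ|/6 = 4815.8125
R_c = M/A = 4815.8125/490.8750 = 9.8107 mm
θ = 103° = 1.797689 rad
V = θ·R_c·A = 1.797689·9.8107·490.8750 = 8657.334 mm³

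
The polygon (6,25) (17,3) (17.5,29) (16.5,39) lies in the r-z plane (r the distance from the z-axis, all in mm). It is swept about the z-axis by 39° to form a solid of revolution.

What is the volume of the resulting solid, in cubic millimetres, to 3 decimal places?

Profile (r,z), 4 vertices: (6,25) (17,3) (17.5,29) (16.5,39)
edge 0: (6,25)→(17,3)  cross = 6·3 − 17·25 = -407.0000; (r_i+r_j)·cross = 23·-407.0000 = -9361.0000
edge 1: (17,3)→(17.5,29)  cross = 17·29 − 17.5·3 = 440.5000; (r_i+r_j)·cross = 34.5·440.5000 = 15197.2500
edge 2: (17.5,29)→(16.5,39)  cross = 17.5·39 − 16.5·29 = 204.0000; (r_i+r_j)·cross = 34·204.0000 = 6936.0000
edge 3: (16.5,39)→(6,25)  cross = 16.5·25 − 6·39 = 178.5000; (r_i+r_j)·cross = 22.5·178.5000 = 4016.2500
Σcross = 416.0000 → A = |Σcross|/2 = 208.0000 mm²
Σ(r_i+r_j)·cross = 16788.5000 → first moment M = |Σ|/6 = 2798.0833
R_c = M/A = 2798.0833/208.0000 = 13.4523 mm
θ = 39° = 0.680678 rad
V = θ·R_c·A = 0.680678·13.4523·208.0000 = 1904.595 mm³

Volume = 1904.595 mm³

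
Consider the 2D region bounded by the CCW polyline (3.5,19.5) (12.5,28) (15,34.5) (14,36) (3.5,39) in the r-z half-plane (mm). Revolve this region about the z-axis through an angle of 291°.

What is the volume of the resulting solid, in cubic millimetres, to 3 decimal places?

Volume = 5504.372 mm³

Profile (r,z), 5 vertices: (3.5,19.5) (12.5,28) (15,34.5) (14,36) (3.5,39)
edge 0: (3.5,19.5)→(12.5,28)  cross = 3.5·28 − 12.5·19.5 = -145.7500; (r_i+r_j)·cross = 16·-145.7500 = -2332.0000
edge 1: (12.5,28)→(15,34.5)  cross = 12.5·34.5 − 15·28 = 11.2500; (r_i+r_j)·cross = 27.5·11.2500 = 309.3750
edge 2: (15,34.5)→(14,36)  cross = 15·36 − 14·34.5 = 57.0000; (r_i+r_j)·cross = 29·57.0000 = 1653.0000
edge 3: (14,36)→(3.5,39)  cross = 14·39 − 3.5·36 = 420.0000; (r_i+r_j)·cross = 17.5·420.0000 = 7350.0000
edge 4: (3.5,39)→(3.5,19.5)  cross = 3.5·19.5 − 3.5·39 = -68.2500; (r_i+r_j)·cross = 7·-68.2500 = -477.7500
Σcross = 274.2500 → A = |Σcross|/2 = 137.1250 mm²
Σ(r_i+r_j)·cross = 6502.6250 → first moment M = |Σ|/6 = 1083.7708
R_c = M/A = 1083.7708/137.1250 = 7.9035 mm
θ = 291° = 5.078908 rad
V = θ·R_c·A = 5.078908·7.9035·137.1250 = 5504.372 mm³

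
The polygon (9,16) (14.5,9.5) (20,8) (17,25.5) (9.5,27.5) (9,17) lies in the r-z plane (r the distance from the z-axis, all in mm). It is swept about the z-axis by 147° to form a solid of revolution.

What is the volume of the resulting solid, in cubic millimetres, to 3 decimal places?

Profile (r,z), 6 vertices: (9,16) (14.5,9.5) (20,8) (17,25.5) (9.5,27.5) (9,17)
edge 0: (9,16)→(14.5,9.5)  cross = 9·9.5 − 14.5·16 = -146.5000; (r_i+r_j)·cross = 23.5·-146.5000 = -3442.7500
edge 1: (14.5,9.5)→(20,8)  cross = 14.5·8 − 20·9.5 = -74.0000; (r_i+r_j)·cross = 34.5·-74.0000 = -2553.0000
edge 2: (20,8)→(17,25.5)  cross = 20·25.5 − 17·8 = 374.0000; (r_i+r_j)·cross = 37·374.0000 = 13838.0000
edge 3: (17,25.5)→(9.5,27.5)  cross = 17·27.5 − 9.5·25.5 = 225.2500; (r_i+r_j)·cross = 26.5·225.2500 = 5969.1250
edge 4: (9.5,27.5)→(9,17)  cross = 9.5·17 − 9·27.5 = -86.0000; (r_i+r_j)·cross = 18.5·-86.0000 = -1591.0000
edge 5: (9,17)→(9,16)  cross = 9·16 − 9·17 = -9.0000; (r_i+r_j)·cross = 18·-9.0000 = -162.0000
Σcross = 283.7500 → A = |Σcross|/2 = 141.8750 mm²
Σ(r_i+r_j)·cross = 12058.3750 → first moment M = |Σ|/6 = 2009.7292
R_c = M/A = 2009.7292/141.8750 = 14.1655 mm
θ = 147° = 2.565634 rad
V = θ·R_c·A = 2.565634·14.1655·141.8750 = 5156.229 mm³

Volume = 5156.229 mm³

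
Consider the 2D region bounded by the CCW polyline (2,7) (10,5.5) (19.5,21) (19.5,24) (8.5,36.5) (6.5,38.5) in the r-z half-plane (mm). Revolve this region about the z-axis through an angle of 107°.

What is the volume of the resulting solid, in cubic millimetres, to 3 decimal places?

Volume = 6195.089 mm³

Profile (r,z), 6 vertices: (2,7) (10,5.5) (19.5,21) (19.5,24) (8.5,36.5) (6.5,38.5)
edge 0: (2,7)→(10,5.5)  cross = 2·5.5 − 10·7 = -59.0000; (r_i+r_j)·cross = 12·-59.0000 = -708.0000
edge 1: (10,5.5)→(19.5,21)  cross = 10·21 − 19.5·5.5 = 102.7500; (r_i+r_j)·cross = 29.5·102.7500 = 3031.1250
edge 2: (19.5,21)→(19.5,24)  cross = 19.5·24 − 19.5·21 = 58.5000; (r_i+r_j)·cross = 39·58.5000 = 2281.5000
edge 3: (19.5,24)→(8.5,36.5)  cross = 19.5·36.5 − 8.5·24 = 507.7500; (r_i+r_j)·cross = 28·507.7500 = 14217.0000
edge 4: (8.5,36.5)→(6.5,38.5)  cross = 8.5·38.5 − 6.5·36.5 = 90.0000; (r_i+r_j)·cross = 15·90.0000 = 1350.0000
edge 5: (6.5,38.5)→(2,7)  cross = 6.5·7 − 2·38.5 = -31.5000; (r_i+r_j)·cross = 8.5·-31.5000 = -267.7500
Σcross = 668.5000 → A = |Σcross|/2 = 334.2500 mm²
Σ(r_i+r_j)·cross = 19903.8750 → first moment M = |Σ|/6 = 3317.3125
R_c = M/A = 3317.3125/334.2500 = 9.9246 mm
θ = 107° = 1.867502 rad
V = θ·R_c·A = 1.867502·9.9246·334.2500 = 6195.089 mm³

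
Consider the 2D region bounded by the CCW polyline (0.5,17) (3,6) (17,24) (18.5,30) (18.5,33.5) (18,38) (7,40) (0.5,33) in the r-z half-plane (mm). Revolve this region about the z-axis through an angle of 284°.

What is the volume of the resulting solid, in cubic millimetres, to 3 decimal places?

Volume = 16972.894 mm³

Profile (r,z), 8 vertices: (0.5,17) (3,6) (17,24) (18.5,30) (18.5,33.5) (18,38) (7,40) (0.5,33)
edge 0: (0.5,17)→(3,6)  cross = 0.5·6 − 3·17 = -48.0000; (r_i+r_j)·cross = 3.5·-48.0000 = -168.0000
edge 1: (3,6)→(17,24)  cross = 3·24 − 17·6 = -30.0000; (r_i+r_j)·cross = 20·-30.0000 = -600.0000
edge 2: (17,24)→(18.5,30)  cross = 17·30 − 18.5·24 = 66.0000; (r_i+r_j)·cross = 35.5·66.0000 = 2343.0000
edge 3: (18.5,30)→(18.5,33.5)  cross = 18.5·33.5 − 18.5·30 = 64.7500; (r_i+r_j)·cross = 37·64.7500 = 2395.7500
edge 4: (18.5,33.5)→(18,38)  cross = 18.5·38 − 18·33.5 = 100.0000; (r_i+r_j)·cross = 36.5·100.0000 = 3650.0000
edge 5: (18,38)→(7,40)  cross = 18·40 − 7·38 = 454.0000; (r_i+r_j)·cross = 25·454.0000 = 11350.0000
edge 6: (7,40)→(0.5,33)  cross = 7·33 − 0.5·40 = 211.0000; (r_i+r_j)·cross = 7.5·211.0000 = 1582.5000
edge 7: (0.5,33)→(0.5,17)  cross = 0.5·17 − 0.5·33 = -8.0000; (r_i+r_j)·cross = 1·-8.0000 = -8.0000
Σcross = 809.7500 → A = |Σcross|/2 = 404.8750 mm²
Σ(r_i+r_j)·cross = 20545.2500 → first moment M = |Σ|/6 = 3424.2083
R_c = M/A = 3424.2083/404.8750 = 8.4574 mm
θ = 284° = 4.956735 rad
V = θ·R_c·A = 4.956735·8.4574·404.8750 = 16972.894 mm³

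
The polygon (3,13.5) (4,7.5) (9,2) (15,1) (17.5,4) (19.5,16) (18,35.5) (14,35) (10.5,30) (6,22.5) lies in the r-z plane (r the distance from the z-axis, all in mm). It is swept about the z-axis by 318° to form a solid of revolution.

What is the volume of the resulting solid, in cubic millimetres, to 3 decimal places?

Volume = 26926.076 mm³

Profile (r,z), 10 vertices: (3,13.5) (4,7.5) (9,2) (15,1) (17.5,4) (19.5,16) (18,35.5) (14,35) (10.5,30) (6,22.5)
edge 0: (3,13.5)→(4,7.5)  cross = 3·7.5 − 4·13.5 = -31.5000; (r_i+r_j)·cross = 7·-31.5000 = -220.5000
edge 1: (4,7.5)→(9,2)  cross = 4·2 − 9·7.5 = -59.5000; (r_i+r_j)·cross = 13·-59.5000 = -773.5000
edge 2: (9,2)→(15,1)  cross = 9·1 − 15·2 = -21.0000; (r_i+r_j)·cross = 24·-21.0000 = -504.0000
edge 3: (15,1)→(17.5,4)  cross = 15·4 − 17.5·1 = 42.5000; (r_i+r_j)·cross = 32.5·42.5000 = 1381.2500
edge 4: (17.5,4)→(19.5,16)  cross = 17.5·16 − 19.5·4 = 202.0000; (r_i+r_j)·cross = 37·202.0000 = 7474.0000
edge 5: (19.5,16)→(18,35.5)  cross = 19.5·35.5 − 18·16 = 404.2500; (r_i+r_j)·cross = 37.5·404.2500 = 15159.3750
edge 6: (18,35.5)→(14,35)  cross = 18·35 − 14·35.5 = 133.0000; (r_i+r_j)·cross = 32·133.0000 = 4256.0000
edge 7: (14,35)→(10.5,30)  cross = 14·30 − 10.5·35 = 52.5000; (r_i+r_j)·cross = 24.5·52.5000 = 1286.2500
edge 8: (10.5,30)→(6,22.5)  cross = 10.5·22.5 − 6·30 = 56.2500; (r_i+r_j)·cross = 16.5·56.2500 = 928.1250
edge 9: (6,22.5)→(3,13.5)  cross = 6·13.5 − 3·22.5 = 13.5000; (r_i+r_j)·cross = 9·13.5000 = 121.5000
Σcross = 792.0000 → A = |Σcross|/2 = 396.0000 mm²
Σ(r_i+r_j)·cross = 29108.5000 → first moment M = |Σ|/6 = 4851.4167
R_c = M/A = 4851.4167/396.0000 = 12.2511 mm
θ = 318° = 5.550147 rad
V = θ·R_c·A = 5.550147·12.2511·396.0000 = 26926.076 mm³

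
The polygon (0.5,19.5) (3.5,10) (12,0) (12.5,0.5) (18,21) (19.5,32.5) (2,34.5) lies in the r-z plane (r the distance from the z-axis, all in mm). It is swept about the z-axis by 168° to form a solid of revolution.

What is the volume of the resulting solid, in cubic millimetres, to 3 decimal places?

Profile (r,z), 7 vertices: (0.5,19.5) (3.5,10) (12,0) (12.5,0.5) (18,21) (19.5,32.5) (2,34.5)
edge 0: (0.5,19.5)→(3.5,10)  cross = 0.5·10 − 3.5·19.5 = -63.2500; (r_i+r_j)·cross = 4·-63.2500 = -253.0000
edge 1: (3.5,10)→(12,0)  cross = 3.5·0 − 12·10 = -120.0000; (r_i+r_j)·cross = 15.5·-120.0000 = -1860.0000
edge 2: (12,0)→(12.5,0.5)  cross = 12·0.5 − 12.5·0 = 6.0000; (r_i+r_j)·cross = 24.5·6.0000 = 147.0000
edge 3: (12.5,0.5)→(18,21)  cross = 12.5·21 − 18·0.5 = 253.5000; (r_i+r_j)·cross = 30.5·253.5000 = 7731.7500
edge 4: (18,21)→(19.5,32.5)  cross = 18·32.5 − 19.5·21 = 175.5000; (r_i+r_j)·cross = 37.5·175.5000 = 6581.2500
edge 5: (19.5,32.5)→(2,34.5)  cross = 19.5·34.5 − 2·32.5 = 607.7500; (r_i+r_j)·cross = 21.5·607.7500 = 13066.6250
edge 6: (2,34.5)→(0.5,19.5)  cross = 2·19.5 − 0.5·34.5 = 21.7500; (r_i+r_j)·cross = 2.5·21.7500 = 54.3750
Σcross = 881.2500 → A = |Σcross|/2 = 440.6250 mm²
Σ(r_i+r_j)·cross = 25468.0000 → first moment M = |Σ|/6 = 4244.6667
R_c = M/A = 4244.6667/440.6250 = 9.6333 mm
θ = 168° = 2.932153 rad
V = θ·R_c·A = 2.932153·9.6333·440.6250 = 12446.013 mm³

Volume = 12446.013 mm³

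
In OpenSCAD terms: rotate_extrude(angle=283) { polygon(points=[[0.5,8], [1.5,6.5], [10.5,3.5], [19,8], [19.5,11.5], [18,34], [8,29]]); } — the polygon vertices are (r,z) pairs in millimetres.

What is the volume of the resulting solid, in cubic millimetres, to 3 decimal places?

Volume = 21543.295 mm³

Profile (r,z), 7 vertices: (0.5,8) (1.5,6.5) (10.5,3.5) (19,8) (19.5,11.5) (18,34) (8,29)
edge 0: (0.5,8)→(1.5,6.5)  cross = 0.5·6.5 − 1.5·8 = -8.7500; (r_i+r_j)·cross = 2·-8.7500 = -17.5000
edge 1: (1.5,6.5)→(10.5,3.5)  cross = 1.5·3.5 − 10.5·6.5 = -63.0000; (r_i+r_j)·cross = 12·-63.0000 = -756.0000
edge 2: (10.5,3.5)→(19,8)  cross = 10.5·8 − 19·3.5 = 17.5000; (r_i+r_j)·cross = 29.5·17.5000 = 516.2500
edge 3: (19,8)→(19.5,11.5)  cross = 19·11.5 − 19.5·8 = 62.5000; (r_i+r_j)·cross = 38.5·62.5000 = 2406.2500
edge 4: (19.5,11.5)→(18,34)  cross = 19.5·34 − 18·11.5 = 456.0000; (r_i+r_j)·cross = 37.5·456.0000 = 17100.0000
edge 5: (18,34)→(8,29)  cross = 18·29 − 8·34 = 250.0000; (r_i+r_j)·cross = 26·250.0000 = 6500.0000
edge 6: (8,29)→(0.5,8)  cross = 8·8 − 0.5·29 = 49.5000; (r_i+r_j)·cross = 8.5·49.5000 = 420.7500
Σcross = 763.7500 → A = |Σcross|/2 = 381.8750 mm²
Σ(r_i+r_j)·cross = 26169.7500 → first moment M = |Σ|/6 = 4361.6250
R_c = M/A = 4361.6250/381.8750 = 11.4216 mm
θ = 283° = 4.939282 rad
V = θ·R_c·A = 4.939282·11.4216·381.8750 = 21543.295 mm³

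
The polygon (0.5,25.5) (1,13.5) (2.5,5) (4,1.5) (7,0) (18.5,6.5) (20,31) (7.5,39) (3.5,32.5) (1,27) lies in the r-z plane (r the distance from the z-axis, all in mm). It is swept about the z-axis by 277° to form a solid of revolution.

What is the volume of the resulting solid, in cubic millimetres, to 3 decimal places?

Profile (r,z), 10 vertices: (0.5,25.5) (1,13.5) (2.5,5) (4,1.5) (7,0) (18.5,6.5) (20,31) (7.5,39) (3.5,32.5) (1,27)
edge 0: (0.5,25.5)→(1,13.5)  cross = 0.5·13.5 − 1·25.5 = -18.7500; (r_i+r_j)·cross = 1.5·-18.7500 = -28.1250
edge 1: (1,13.5)→(2.5,5)  cross = 1·5 − 2.5·13.5 = -28.7500; (r_i+r_j)·cross = 3.5·-28.7500 = -100.6250
edge 2: (2.5,5)→(4,1.5)  cross = 2.5·1.5 − 4·5 = -16.2500; (r_i+r_j)·cross = 6.5·-16.2500 = -105.6250
edge 3: (4,1.5)→(7,0)  cross = 4·0 − 7·1.5 = -10.5000; (r_i+r_j)·cross = 11·-10.5000 = -115.5000
edge 4: (7,0)→(18.5,6.5)  cross = 7·6.5 − 18.5·0 = 45.5000; (r_i+r_j)·cross = 25.5·45.5000 = 1160.2500
edge 5: (18.5,6.5)→(20,31)  cross = 18.5·31 − 20·6.5 = 443.5000; (r_i+r_j)·cross = 38.5·443.5000 = 17074.7500
edge 6: (20,31)→(7.5,39)  cross = 20·39 − 7.5·31 = 547.5000; (r_i+r_j)·cross = 27.5·547.5000 = 15056.2500
edge 7: (7.5,39)→(3.5,32.5)  cross = 7.5·32.5 − 3.5·39 = 107.2500; (r_i+r_j)·cross = 11·107.2500 = 1179.7500
edge 8: (3.5,32.5)→(1,27)  cross = 3.5·27 − 1·32.5 = 62.0000; (r_i+r_j)·cross = 4.5·62.0000 = 279.0000
edge 9: (1,27)→(0.5,25.5)  cross = 1·25.5 − 0.5·27 = 12.0000; (r_i+r_j)·cross = 1.5·12.0000 = 18.0000
Σcross = 1143.5000 → A = |Σcross|/2 = 571.7500 mm²
Σ(r_i+r_j)·cross = 34418.1250 → first moment M = |Σ|/6 = 5736.3542
R_c = M/A = 5736.3542/571.7500 = 10.0330 mm
θ = 277° = 4.834562 rad
V = θ·R_c·A = 4.834562·10.0330·571.7500 = 27732.760 mm³

Volume = 27732.760 mm³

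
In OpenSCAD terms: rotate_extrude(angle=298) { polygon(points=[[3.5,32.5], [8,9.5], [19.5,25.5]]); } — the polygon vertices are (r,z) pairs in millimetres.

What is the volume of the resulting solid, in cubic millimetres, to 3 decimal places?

Volume = 9042.513 mm³

Profile (r,z), 3 vertices: (3.5,32.5) (8,9.5) (19.5,25.5)
edge 0: (3.5,32.5)→(8,9.5)  cross = 3.5·9.5 − 8·32.5 = -226.7500; (r_i+r_j)·cross = 11.5·-226.7500 = -2607.6250
edge 1: (8,9.5)→(19.5,25.5)  cross = 8·25.5 − 19.5·9.5 = 18.7500; (r_i+r_j)·cross = 27.5·18.7500 = 515.6250
edge 2: (19.5,25.5)→(3.5,32.5)  cross = 19.5·32.5 − 3.5·25.5 = 544.5000; (r_i+r_j)·cross = 23·544.5000 = 12523.5000
Σcross = 336.5000 → A = |Σcross|/2 = 168.2500 mm²
Σ(r_i+r_j)·cross = 10431.5000 → first moment M = |Σ|/6 = 1738.5833
R_c = M/A = 1738.5833/168.2500 = 10.3333 mm
θ = 298° = 5.201081 rad
V = θ·R_c·A = 5.201081·10.3333·168.2500 = 9042.513 mm³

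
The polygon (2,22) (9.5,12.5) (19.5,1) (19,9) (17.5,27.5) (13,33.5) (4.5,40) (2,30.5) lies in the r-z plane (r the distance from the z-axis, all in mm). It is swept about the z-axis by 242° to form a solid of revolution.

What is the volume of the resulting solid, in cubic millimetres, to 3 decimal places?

Volume = 17022.466 mm³

Profile (r,z), 8 vertices: (2,22) (9.5,12.5) (19.5,1) (19,9) (17.5,27.5) (13,33.5) (4.5,40) (2,30.5)
edge 0: (2,22)→(9.5,12.5)  cross = 2·12.5 − 9.5·22 = -184.0000; (r_i+r_j)·cross = 11.5·-184.0000 = -2116.0000
edge 1: (9.5,12.5)→(19.5,1)  cross = 9.5·1 − 19.5·12.5 = -234.2500; (r_i+r_j)·cross = 29·-234.2500 = -6793.2500
edge 2: (19.5,1)→(19,9)  cross = 19.5·9 − 19·1 = 156.5000; (r_i+r_j)·cross = 38.5·156.5000 = 6025.2500
edge 3: (19,9)→(17.5,27.5)  cross = 19·27.5 − 17.5·9 = 365.0000; (r_i+r_j)·cross = 36.5·365.0000 = 13322.5000
edge 4: (17.5,27.5)→(13,33.5)  cross = 17.5·33.5 − 13·27.5 = 228.7500; (r_i+r_j)·cross = 30.5·228.7500 = 6976.8750
edge 5: (13,33.5)→(4.5,40)  cross = 13·40 − 4.5·33.5 = 369.2500; (r_i+r_j)·cross = 17.5·369.2500 = 6461.8750
edge 6: (4.5,40)→(2,30.5)  cross = 4.5·30.5 − 2·40 = 57.2500; (r_i+r_j)·cross = 6.5·57.2500 = 372.1250
edge 7: (2,30.5)→(2,22)  cross = 2·22 − 2·30.5 = -17.0000; (r_i+r_j)·cross = 4·-17.0000 = -68.0000
Σcross = 741.5000 → A = |Σcross|/2 = 370.7500 mm²
Σ(r_i+r_j)·cross = 24181.3750 → first moment M = |Σ|/6 = 4030.2292
R_c = M/A = 4030.2292/370.7500 = 10.8705 mm
θ = 242° = 4.223697 rad
V = θ·R_c·A = 4.223697·10.8705·370.7500 = 17022.466 mm³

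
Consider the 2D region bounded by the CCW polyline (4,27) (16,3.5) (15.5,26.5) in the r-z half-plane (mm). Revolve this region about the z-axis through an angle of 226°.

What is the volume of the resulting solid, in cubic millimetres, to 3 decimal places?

Profile (r,z), 3 vertices: (4,27) (16,3.5) (15.5,26.5)
edge 0: (4,27)→(16,3.5)  cross = 4·3.5 − 16·27 = -418.0000; (r_i+r_j)·cross = 20·-418.0000 = -8360.0000
edge 1: (16,3.5)→(15.5,26.5)  cross = 16·26.5 − 15.5·3.5 = 369.7500; (r_i+r_j)·cross = 31.5·369.7500 = 11647.1250
edge 2: (15.5,26.5)→(4,27)  cross = 15.5·27 − 4·26.5 = 312.5000; (r_i+r_j)·cross = 19.5·312.5000 = 6093.7500
Σcross = 264.2500 → A = |Σcross|/2 = 132.1250 mm²
Σ(r_i+r_j)·cross = 9380.8750 → first moment M = |Σ|/6 = 1563.4792
R_c = M/A = 1563.4792/132.1250 = 11.8333 mm
θ = 226° = 3.944444 rad
V = θ·R_c·A = 3.944444·11.8333·132.1250 = 6167.056 mm³

Volume = 6167.056 mm³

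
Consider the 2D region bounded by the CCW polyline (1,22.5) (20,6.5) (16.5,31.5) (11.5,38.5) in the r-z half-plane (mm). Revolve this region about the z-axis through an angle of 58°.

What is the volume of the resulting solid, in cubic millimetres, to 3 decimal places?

Volume = 3401.973 mm³

Profile (r,z), 4 vertices: (1,22.5) (20,6.5) (16.5,31.5) (11.5,38.5)
edge 0: (1,22.5)→(20,6.5)  cross = 1·6.5 − 20·22.5 = -443.5000; (r_i+r_j)·cross = 21·-443.5000 = -9313.5000
edge 1: (20,6.5)→(16.5,31.5)  cross = 20·31.5 − 16.5·6.5 = 522.7500; (r_i+r_j)·cross = 36.5·522.7500 = 19080.3750
edge 2: (16.5,31.5)→(11.5,38.5)  cross = 16.5·38.5 − 11.5·31.5 = 273.0000; (r_i+r_j)·cross = 28·273.0000 = 7644.0000
edge 3: (11.5,38.5)→(1,22.5)  cross = 11.5·22.5 − 1·38.5 = 220.2500; (r_i+r_j)·cross = 12.5·220.2500 = 2753.1250
Σcross = 572.5000 → A = |Σcross|/2 = 286.2500 mm²
Σ(r_i+r_j)·cross = 20164.0000 → first moment M = |Σ|/6 = 3360.6667
R_c = M/A = 3360.6667/286.2500 = 11.7403 mm
θ = 58° = 1.012291 rad
V = θ·R_c·A = 1.012291·11.7403·286.2500 = 3401.973 mm³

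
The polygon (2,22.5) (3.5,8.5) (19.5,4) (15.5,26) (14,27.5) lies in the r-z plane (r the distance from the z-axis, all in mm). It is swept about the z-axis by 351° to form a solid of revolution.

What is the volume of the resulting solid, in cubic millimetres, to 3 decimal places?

Volume = 18114.384 mm³

Profile (r,z), 5 vertices: (2,22.5) (3.5,8.5) (19.5,4) (15.5,26) (14,27.5)
edge 0: (2,22.5)→(3.5,8.5)  cross = 2·8.5 − 3.5·22.5 = -61.7500; (r_i+r_j)·cross = 5.5·-61.7500 = -339.6250
edge 1: (3.5,8.5)→(19.5,4)  cross = 3.5·4 − 19.5·8.5 = -151.7500; (r_i+r_j)·cross = 23·-151.7500 = -3490.2500
edge 2: (19.5,4)→(15.5,26)  cross = 19.5·26 − 15.5·4 = 445.0000; (r_i+r_j)·cross = 35·445.0000 = 15575.0000
edge 3: (15.5,26)→(14,27.5)  cross = 15.5·27.5 − 14·26 = 62.2500; (r_i+r_j)·cross = 29.5·62.2500 = 1836.3750
edge 4: (14,27.5)→(2,22.5)  cross = 14·22.5 − 2·27.5 = 260.0000; (r_i+r_j)·cross = 16·260.0000 = 4160.0000
Σcross = 553.7500 → A = |Σcross|/2 = 276.8750 mm²
Σ(r_i+r_j)·cross = 17741.5000 → first moment M = |Σ|/6 = 2956.9167
R_c = M/A = 2956.9167/276.8750 = 10.6796 mm
θ = 351° = 6.126106 rad
V = θ·R_c·A = 6.126106·10.6796·276.8750 = 18114.384 mm³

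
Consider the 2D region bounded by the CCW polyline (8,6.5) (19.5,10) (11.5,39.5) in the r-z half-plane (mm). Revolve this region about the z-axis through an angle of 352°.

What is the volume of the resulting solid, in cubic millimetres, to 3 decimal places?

Profile (r,z), 3 vertices: (8,6.5) (19.5,10) (11.5,39.5)
edge 0: (8,6.5)→(19.5,10)  cross = 8·10 − 19.5·6.5 = -46.7500; (r_i+r_j)·cross = 27.5·-46.7500 = -1285.6250
edge 1: (19.5,10)→(11.5,39.5)  cross = 19.5·39.5 − 11.5·10 = 655.2500; (r_i+r_j)·cross = 31·655.2500 = 20312.7500
edge 2: (11.5,39.5)→(8,6.5)  cross = 11.5·6.5 − 8·39.5 = -241.2500; (r_i+r_j)·cross = 19.5·-241.2500 = -4704.3750
Σcross = 367.2500 → A = |Σcross|/2 = 183.6250 mm²
Σ(r_i+r_j)·cross = 14322.7500 → first moment M = |Σ|/6 = 2387.1250
R_c = M/A = 2387.1250/183.6250 = 13.0000 mm
θ = 352° = 6.143559 rad
V = θ·R_c·A = 6.143559·13.0000·183.6250 = 14665.443 mm³

Volume = 14665.443 mm³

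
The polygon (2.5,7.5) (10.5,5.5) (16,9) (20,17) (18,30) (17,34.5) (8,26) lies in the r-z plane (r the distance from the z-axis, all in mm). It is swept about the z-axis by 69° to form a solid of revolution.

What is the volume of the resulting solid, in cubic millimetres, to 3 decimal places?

Profile (r,z), 7 vertices: (2.5,7.5) (10.5,5.5) (16,9) (20,17) (18,30) (17,34.5) (8,26)
edge 0: (2.5,7.5)→(10.5,5.5)  cross = 2.5·5.5 − 10.5·7.5 = -65.0000; (r_i+r_j)·cross = 13·-65.0000 = -845.0000
edge 1: (10.5,5.5)→(16,9)  cross = 10.5·9 − 16·5.5 = 6.5000; (r_i+r_j)·cross = 26.5·6.5000 = 172.2500
edge 2: (16,9)→(20,17)  cross = 16·17 − 20·9 = 92.0000; (r_i+r_j)·cross = 36·92.0000 = 3312.0000
edge 3: (20,17)→(18,30)  cross = 20·30 − 18·17 = 294.0000; (r_i+r_j)·cross = 38·294.0000 = 11172.0000
edge 4: (18,30)→(17,34.5)  cross = 18·34.5 − 17·30 = 111.0000; (r_i+r_j)·cross = 35·111.0000 = 3885.0000
edge 5: (17,34.5)→(8,26)  cross = 17·26 − 8·34.5 = 166.0000; (r_i+r_j)·cross = 25·166.0000 = 4150.0000
edge 6: (8,26)→(2.5,7.5)  cross = 8·7.5 − 2.5·26 = -5.0000; (r_i+r_j)·cross = 10.5·-5.0000 = -52.5000
Σcross = 599.5000 → A = |Σcross|/2 = 299.7500 mm²
Σ(r_i+r_j)·cross = 21793.7500 → first moment M = |Σ|/6 = 3632.2917
R_c = M/A = 3632.2917/299.7500 = 12.1177 mm
θ = 69° = 1.204277 rad
V = θ·R_c·A = 1.204277·12.1177·299.7500 = 4374.286 mm³

Volume = 4374.286 mm³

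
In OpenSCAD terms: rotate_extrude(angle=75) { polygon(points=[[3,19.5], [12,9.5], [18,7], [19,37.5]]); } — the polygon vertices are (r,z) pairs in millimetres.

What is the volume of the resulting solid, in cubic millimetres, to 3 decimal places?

Volume = 4371.504 mm³

Profile (r,z), 4 vertices: (3,19.5) (12,9.5) (18,7) (19,37.5)
edge 0: (3,19.5)→(12,9.5)  cross = 3·9.5 − 12·19.5 = -205.5000; (r_i+r_j)·cross = 15·-205.5000 = -3082.5000
edge 1: (12,9.5)→(18,7)  cross = 12·7 − 18·9.5 = -87.0000; (r_i+r_j)·cross = 30·-87.0000 = -2610.0000
edge 2: (18,7)→(19,37.5)  cross = 18·37.5 − 19·7 = 542.0000; (r_i+r_j)·cross = 37·542.0000 = 20054.0000
edge 3: (19,37.5)→(3,19.5)  cross = 19·19.5 − 3·37.5 = 258.0000; (r_i+r_j)·cross = 22·258.0000 = 5676.0000
Σcross = 507.5000 → A = |Σcross|/2 = 253.7500 mm²
Σ(r_i+r_j)·cross = 20037.5000 → first moment M = |Σ|/6 = 3339.5833
R_c = M/A = 3339.5833/253.7500 = 13.1609 mm
θ = 75° = 1.308997 rad
V = θ·R_c·A = 1.308997·13.1609·253.7500 = 4371.504 mm³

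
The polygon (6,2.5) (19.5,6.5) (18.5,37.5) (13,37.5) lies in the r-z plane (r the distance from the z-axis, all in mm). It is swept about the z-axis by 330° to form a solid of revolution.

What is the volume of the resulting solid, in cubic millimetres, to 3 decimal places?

Profile (r,z), 4 vertices: (6,2.5) (19.5,6.5) (18.5,37.5) (13,37.5)
edge 0: (6,2.5)→(19.5,6.5)  cross = 6·6.5 − 19.5·2.5 = -9.7500; (r_i+r_j)·cross = 25.5·-9.7500 = -248.6250
edge 1: (19.5,6.5)→(18.5,37.5)  cross = 19.5·37.5 − 18.5·6.5 = 611.0000; (r_i+r_j)·cross = 38·611.0000 = 23218.0000
edge 2: (18.5,37.5)→(13,37.5)  cross = 18.5·37.5 − 13·37.5 = 206.2500; (r_i+r_j)·cross = 31.5·206.2500 = 6496.8750
edge 3: (13,37.5)→(6,2.5)  cross = 13·2.5 − 6·37.5 = -192.5000; (r_i+r_j)·cross = 19·-192.5000 = -3657.5000
Σcross = 615.0000 → A = |Σcross|/2 = 307.5000 mm²
Σ(r_i+r_j)·cross = 25808.7500 → first moment M = |Σ|/6 = 4301.4583
R_c = M/A = 4301.4583/307.5000 = 13.9885 mm
θ = 330° = 5.759587 rad
V = θ·R_c·A = 5.759587·13.9885·307.5000 = 24774.621 mm³

Volume = 24774.621 mm³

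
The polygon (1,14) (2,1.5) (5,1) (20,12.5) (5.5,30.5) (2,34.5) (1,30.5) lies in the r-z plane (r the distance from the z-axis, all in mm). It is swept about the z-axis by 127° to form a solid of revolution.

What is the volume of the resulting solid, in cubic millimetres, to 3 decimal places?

Profile (r,z), 7 vertices: (1,14) (2,1.5) (5,1) (20,12.5) (5.5,30.5) (2,34.5) (1,30.5)
edge 0: (1,14)→(2,1.5)  cross = 1·1.5 − 2·14 = -26.5000; (r_i+r_j)·cross = 3·-26.5000 = -79.5000
edge 1: (2,1.5)→(5,1)  cross = 2·1 − 5·1.5 = -5.5000; (r_i+r_j)·cross = 7·-5.5000 = -38.5000
edge 2: (5,1)→(20,12.5)  cross = 5·12.5 − 20·1 = 42.5000; (r_i+r_j)·cross = 25·42.5000 = 1062.5000
edge 3: (20,12.5)→(5.5,30.5)  cross = 20·30.5 − 5.5·12.5 = 541.2500; (r_i+r_j)·cross = 25.5·541.2500 = 13801.8750
edge 4: (5.5,30.5)→(2,34.5)  cross = 5.5·34.5 − 2·30.5 = 128.7500; (r_i+r_j)·cross = 7.5·128.7500 = 965.6250
edge 5: (2,34.5)→(1,30.5)  cross = 2·30.5 − 1·34.5 = 26.5000; (r_i+r_j)·cross = 3·26.5000 = 79.5000
edge 6: (1,30.5)→(1,14)  cross = 1·14 − 1·30.5 = -16.5000; (r_i+r_j)·cross = 2·-16.5000 = -33.0000
Σcross = 690.5000 → A = |Σcross|/2 = 345.2500 mm²
Σ(r_i+r_j)·cross = 15758.5000 → first moment M = |Σ|/6 = 2626.4167
R_c = M/A = 2626.4167/345.2500 = 7.6073 mm
θ = 127° = 2.216568 rad
V = θ·R_c·A = 2.216568·7.6073·345.2500 = 5821.632 mm³

Volume = 5821.632 mm³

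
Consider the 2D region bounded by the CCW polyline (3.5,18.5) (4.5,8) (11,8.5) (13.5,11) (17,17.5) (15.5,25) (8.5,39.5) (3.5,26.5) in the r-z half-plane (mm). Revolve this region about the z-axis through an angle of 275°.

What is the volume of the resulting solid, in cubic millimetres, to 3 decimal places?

Volume = 12703.888 mm³

Profile (r,z), 8 vertices: (3.5,18.5) (4.5,8) (11,8.5) (13.5,11) (17,17.5) (15.5,25) (8.5,39.5) (3.5,26.5)
edge 0: (3.5,18.5)→(4.5,8)  cross = 3.5·8 − 4.5·18.5 = -55.2500; (r_i+r_j)·cross = 8·-55.2500 = -442.0000
edge 1: (4.5,8)→(11,8.5)  cross = 4.5·8.5 − 11·8 = -49.7500; (r_i+r_j)·cross = 15.5·-49.7500 = -771.1250
edge 2: (11,8.5)→(13.5,11)  cross = 11·11 − 13.5·8.5 = 6.2500; (r_i+r_j)·cross = 24.5·6.2500 = 153.1250
edge 3: (13.5,11)→(17,17.5)  cross = 13.5·17.5 − 17·11 = 49.2500; (r_i+r_j)·cross = 30.5·49.2500 = 1502.1250
edge 4: (17,17.5)→(15.5,25)  cross = 17·25 − 15.5·17.5 = 153.7500; (r_i+r_j)·cross = 32.5·153.7500 = 4996.8750
edge 5: (15.5,25)→(8.5,39.5)  cross = 15.5·39.5 − 8.5·25 = 399.7500; (r_i+r_j)·cross = 24·399.7500 = 9594.0000
edge 6: (8.5,39.5)→(3.5,26.5)  cross = 8.5·26.5 − 3.5·39.5 = 87.0000; (r_i+r_j)·cross = 12·87.0000 = 1044.0000
edge 7: (3.5,26.5)→(3.5,18.5)  cross = 3.5·18.5 − 3.5·26.5 = -28.0000; (r_i+r_j)·cross = 7·-28.0000 = -196.0000
Σcross = 563.0000 → A = |Σcross|/2 = 281.5000 mm²
Σ(r_i+r_j)·cross = 15881.0000 → first moment M = |Σ|/6 = 2646.8333
R_c = M/A = 2646.8333/281.5000 = 9.4026 mm
θ = 275° = 4.799655 rad
V = θ·R_c·A = 4.799655·9.4026·281.5000 = 12703.888 mm³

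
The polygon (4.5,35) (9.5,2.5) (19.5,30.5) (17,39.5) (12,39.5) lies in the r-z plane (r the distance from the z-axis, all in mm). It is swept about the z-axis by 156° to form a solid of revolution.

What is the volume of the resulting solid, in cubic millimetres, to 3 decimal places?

Profile (r,z), 5 vertices: (4.5,35) (9.5,2.5) (19.5,30.5) (17,39.5) (12,39.5)
edge 0: (4.5,35)→(9.5,2.5)  cross = 4.5·2.5 − 9.5·35 = -321.2500; (r_i+r_j)·cross = 14·-321.2500 = -4497.5000
edge 1: (9.5,2.5)→(19.5,30.5)  cross = 9.5·30.5 − 19.5·2.5 = 241.0000; (r_i+r_j)·cross = 29·241.0000 = 6989.0000
edge 2: (19.5,30.5)→(17,39.5)  cross = 19.5·39.5 − 17·30.5 = 251.7500; (r_i+r_j)·cross = 36.5·251.7500 = 9188.8750
edge 3: (17,39.5)→(12,39.5)  cross = 17·39.5 − 12·39.5 = 197.5000; (r_i+r_j)·cross = 29·197.5000 = 5727.5000
edge 4: (12,39.5)→(4.5,35)  cross = 12·35 − 4.5·39.5 = 242.2500; (r_i+r_j)·cross = 16.5·242.2500 = 3997.1250
Σcross = 611.2500 → A = |Σcross|/2 = 305.6250 mm²
Σ(r_i+r_j)·cross = 21405.0000 → first moment M = |Σ|/6 = 3567.5000
R_c = M/A = 3567.5000/305.6250 = 11.6728 mm
θ = 156° = 2.722714 rad
V = θ·R_c·A = 2.722714·11.6728·305.6250 = 9713.281 mm³

Volume = 9713.281 mm³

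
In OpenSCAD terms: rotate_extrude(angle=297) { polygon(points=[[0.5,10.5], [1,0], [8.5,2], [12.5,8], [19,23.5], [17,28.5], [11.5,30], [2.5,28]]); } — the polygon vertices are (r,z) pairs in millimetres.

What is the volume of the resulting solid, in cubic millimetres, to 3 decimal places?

Volume = 16563.635 mm³

Profile (r,z), 8 vertices: (0.5,10.5) (1,0) (8.5,2) (12.5,8) (19,23.5) (17,28.5) (11.5,30) (2.5,28)
edge 0: (0.5,10.5)→(1,0)  cross = 0.5·0 − 1·10.5 = -10.5000; (r_i+r_j)·cross = 1.5·-10.5000 = -15.7500
edge 1: (1,0)→(8.5,2)  cross = 1·2 − 8.5·0 = 2.0000; (r_i+r_j)·cross = 9.5·2.0000 = 19.0000
edge 2: (8.5,2)→(12.5,8)  cross = 8.5·8 − 12.5·2 = 43.0000; (r_i+r_j)·cross = 21·43.0000 = 903.0000
edge 3: (12.5,8)→(19,23.5)  cross = 12.5·23.5 − 19·8 = 141.7500; (r_i+r_j)·cross = 31.5·141.7500 = 4465.1250
edge 4: (19,23.5)→(17,28.5)  cross = 19·28.5 − 17·23.5 = 142.0000; (r_i+r_j)·cross = 36·142.0000 = 5112.0000
edge 5: (17,28.5)→(11.5,30)  cross = 17·30 − 11.5·28.5 = 182.2500; (r_i+r_j)·cross = 28.5·182.2500 = 5194.1250
edge 6: (11.5,30)→(2.5,28)  cross = 11.5·28 − 2.5·30 = 247.0000; (r_i+r_j)·cross = 14·247.0000 = 3458.0000
edge 7: (2.5,28)→(0.5,10.5)  cross = 2.5·10.5 − 0.5·28 = 12.2500; (r_i+r_j)·cross = 3·12.2500 = 36.7500
Σcross = 759.7500 → A = |Σcross|/2 = 379.8750 mm²
Σ(r_i+r_j)·cross = 19172.2500 → first moment M = |Σ|/6 = 3195.3750
R_c = M/A = 3195.3750/379.8750 = 8.4116 mm
θ = 297° = 5.183628 rad
V = θ·R_c·A = 5.183628·8.4116·379.8750 = 16563.635 mm³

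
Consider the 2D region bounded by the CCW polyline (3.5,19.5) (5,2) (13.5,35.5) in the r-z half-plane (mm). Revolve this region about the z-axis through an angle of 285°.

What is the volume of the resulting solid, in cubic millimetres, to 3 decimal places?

Volume = 3629.499 mm³

Profile (r,z), 3 vertices: (3.5,19.5) (5,2) (13.5,35.5)
edge 0: (3.5,19.5)→(5,2)  cross = 3.5·2 − 5·19.5 = -90.5000; (r_i+r_j)·cross = 8.5·-90.5000 = -769.2500
edge 1: (5,2)→(13.5,35.5)  cross = 5·35.5 − 13.5·2 = 150.5000; (r_i+r_j)·cross = 18.5·150.5000 = 2784.2500
edge 2: (13.5,35.5)→(3.5,19.5)  cross = 13.5·19.5 − 3.5·35.5 = 139.0000; (r_i+r_j)·cross = 17·139.0000 = 2363.0000
Σcross = 199.0000 → A = |Σcross|/2 = 99.5000 mm²
Σ(r_i+r_j)·cross = 4378.0000 → first moment M = |Σ|/6 = 729.6667
R_c = M/A = 729.6667/99.5000 = 7.3333 mm
θ = 285° = 4.974188 rad
V = θ·R_c·A = 4.974188·7.3333·99.5000 = 3629.499 mm³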